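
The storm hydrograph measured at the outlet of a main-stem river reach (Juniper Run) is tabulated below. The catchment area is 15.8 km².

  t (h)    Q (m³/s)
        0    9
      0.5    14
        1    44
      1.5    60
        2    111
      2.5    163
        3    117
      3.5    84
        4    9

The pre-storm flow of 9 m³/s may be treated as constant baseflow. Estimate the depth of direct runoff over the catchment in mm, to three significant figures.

Direct runoff: 0.0, 5.0, 35.0, 51.0, 102.0, 154.0, 108.0, 75.0, 0.0 m³/s; ΣQ_DR = 530.0 m³/s.
V = ΣQ_DR · Δt = 530.0 × 1800 s = 9.540 × 10^5 m³.
Over A = 15.8 km², depth = V / A = 60.4 mm.

d ≈ 60.4 mm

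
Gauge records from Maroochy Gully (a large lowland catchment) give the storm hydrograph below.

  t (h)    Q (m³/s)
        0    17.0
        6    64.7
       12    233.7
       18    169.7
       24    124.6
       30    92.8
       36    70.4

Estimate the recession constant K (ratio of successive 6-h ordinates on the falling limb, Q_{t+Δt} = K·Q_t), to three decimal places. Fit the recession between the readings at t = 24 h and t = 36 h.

Using the recession-limb readings at t = 24 h and t = 36 h: Q falls from 124.6 to 70.4 m³/s over 2 intervals.
K = (Q₂/Q₁)^(1/2) = (70.4/124.6)^(1/2) = 0.752.

K ≈ 0.752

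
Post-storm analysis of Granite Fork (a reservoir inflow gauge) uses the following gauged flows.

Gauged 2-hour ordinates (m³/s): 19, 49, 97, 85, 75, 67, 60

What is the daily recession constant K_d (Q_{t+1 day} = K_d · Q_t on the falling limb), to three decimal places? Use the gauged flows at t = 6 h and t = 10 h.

K_d ≈ 0.240

Between t = 6 h and t = 10 h the flow falls from 85 to 67 m³/s over 2×2 h = 4 h.
Per-interval ratio K = (67/85)^(1/2) = 0.8878; K_d = K^(24/2) = 0.240.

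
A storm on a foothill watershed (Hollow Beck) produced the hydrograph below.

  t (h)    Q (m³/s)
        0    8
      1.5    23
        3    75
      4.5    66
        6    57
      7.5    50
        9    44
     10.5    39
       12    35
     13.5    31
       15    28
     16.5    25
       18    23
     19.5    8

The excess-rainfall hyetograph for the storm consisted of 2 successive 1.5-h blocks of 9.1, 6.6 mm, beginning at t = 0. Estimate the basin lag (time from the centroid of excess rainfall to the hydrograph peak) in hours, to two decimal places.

t_L ≈ 1.62 h

Centroid of excess rainfall: t_c = Σ P_i·t̄_i / ΣP_i = 1.3806 h (block centres at 0.75, 2.25 h).
Hydrograph peak occurs at t = 3 h, so basin lag t_L = 3 − 1.3806 = 1.62 h.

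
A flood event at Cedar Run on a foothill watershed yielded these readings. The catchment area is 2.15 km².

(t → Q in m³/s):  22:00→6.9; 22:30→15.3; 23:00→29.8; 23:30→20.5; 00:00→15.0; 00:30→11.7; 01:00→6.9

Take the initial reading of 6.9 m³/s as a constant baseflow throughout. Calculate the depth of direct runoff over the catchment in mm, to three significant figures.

Direct runoff: 0.0, 8.4, 22.9, 13.6, 8.1, 4.8, 0.0 m³/s; ΣQ_DR = 57.80 m³/s.
V = ΣQ_DR · Δt = 57.80 × 1800 s = 1.040 × 10^5 m³.
Over A = 2.15 km², depth = V / A = 48.4 mm.

d ≈ 48.4 mm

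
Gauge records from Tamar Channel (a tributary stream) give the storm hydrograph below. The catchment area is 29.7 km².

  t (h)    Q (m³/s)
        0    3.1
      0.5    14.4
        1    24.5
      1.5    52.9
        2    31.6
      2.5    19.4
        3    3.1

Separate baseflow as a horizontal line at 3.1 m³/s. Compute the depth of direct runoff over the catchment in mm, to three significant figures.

d ≈ 7.72 mm

Direct runoff: 0.0, 11.3, 21.4, 49.8, 28.5, 16.3, 0.0 m³/s; ΣQ_DR = 127.3 m³/s.
V = ΣQ_DR · Δt = 127.3 × 1800 s = 2.291 × 10^5 m³.
Over A = 29.7 km², depth = V / A = 7.72 mm.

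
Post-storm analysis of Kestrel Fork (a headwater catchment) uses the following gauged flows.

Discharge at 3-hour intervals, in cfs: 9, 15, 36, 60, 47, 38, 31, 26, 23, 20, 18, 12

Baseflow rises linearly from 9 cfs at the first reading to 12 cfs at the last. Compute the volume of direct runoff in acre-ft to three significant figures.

Direct-runoff ordinates (Q − Q_b): 0.00, 5.73, 26.45, 50.18, 36.91, 27.64, 20.36, 15.09, 11.82, 8.55, 6.27, 0.00 cfs.
ΣQ_DR = 209.0 cfs.
With Δt = 3 h = 10800 s, V = ΣQ_DR · Δt = 209.0 × 10800 = 2.26 × 10^6 ft³ = 51.8 acre-ft.

V ≈ 51.8 acre-ft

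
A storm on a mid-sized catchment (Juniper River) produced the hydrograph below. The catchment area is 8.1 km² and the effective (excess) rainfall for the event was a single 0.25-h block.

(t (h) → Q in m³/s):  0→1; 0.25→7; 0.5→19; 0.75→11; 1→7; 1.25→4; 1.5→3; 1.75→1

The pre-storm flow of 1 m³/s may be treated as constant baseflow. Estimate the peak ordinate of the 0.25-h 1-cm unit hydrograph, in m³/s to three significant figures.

U_p ≈ 36.0 m³/s

Direct runoff: 0.0, 6.0, 18.0, 10.0, 6.0, 3.0, 2.0, 0.0 m³/s; ΣQ_DR = 45.00 m³/s, peak = 18.0 m³/s.
Runoff depth d = ΣQ_DR·Δt / A = 45.00 × 900 / (8.1 km²) = 5.000 mm.
The 1-cm UH is the DRH scaled by (10 mm)/d, so U_p = 18.0 × 10/5.000 = 36.0 m³/s.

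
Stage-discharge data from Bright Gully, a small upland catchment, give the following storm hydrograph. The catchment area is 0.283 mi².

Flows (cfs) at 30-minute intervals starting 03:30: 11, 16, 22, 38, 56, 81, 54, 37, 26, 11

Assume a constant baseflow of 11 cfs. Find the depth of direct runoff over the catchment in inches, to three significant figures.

Direct runoff: 0.0, 5.0, 11.0, 27.0, 45.0, 70.0, 43.0, 26.0, 15.0, 0.0 cfs; ΣQ_DR = 242.0 cfs.
V = ΣQ_DR · Δt = 242.0 × 1800 s = 4.356 × 10^5 ft³.
Over A = 0.283 mi², depth = V / A = 0.663 in.

d ≈ 0.663 in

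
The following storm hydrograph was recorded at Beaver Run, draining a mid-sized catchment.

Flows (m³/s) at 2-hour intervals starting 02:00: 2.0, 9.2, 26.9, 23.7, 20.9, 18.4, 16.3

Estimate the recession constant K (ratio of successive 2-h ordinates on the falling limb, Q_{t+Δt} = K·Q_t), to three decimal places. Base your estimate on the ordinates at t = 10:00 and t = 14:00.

Using the recession-limb readings at t = 10:00 and t = 14:00: Q falls from 20.9 to 16.3 m³/s over 2 intervals.
K = (Q₂/Q₁)^(1/2) = (16.3/20.9)^(1/2) = 0.883.

K ≈ 0.883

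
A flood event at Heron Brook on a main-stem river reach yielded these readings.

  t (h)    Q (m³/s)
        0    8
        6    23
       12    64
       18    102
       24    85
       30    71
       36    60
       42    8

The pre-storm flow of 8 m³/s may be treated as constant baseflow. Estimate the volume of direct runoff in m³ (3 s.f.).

V ≈ 7.71 × 10^6 m³

Direct-runoff ordinates (Q − Q_b): 0.0, 15.0, 56.0, 94.0, 77.0, 63.0, 52.0, 0.0 m³/s.
ΣQ_DR = 357.0 m³/s.
With Δt = 6 h = 21600 s, V = ΣQ_DR · Δt = 357.0 × 21600 = 7.71 × 10^6 m³.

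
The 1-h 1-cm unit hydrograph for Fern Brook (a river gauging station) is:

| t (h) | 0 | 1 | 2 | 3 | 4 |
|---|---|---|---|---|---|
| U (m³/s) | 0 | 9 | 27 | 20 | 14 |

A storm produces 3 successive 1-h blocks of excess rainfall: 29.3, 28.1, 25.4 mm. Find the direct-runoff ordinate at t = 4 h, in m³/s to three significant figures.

By discrete convolution, Q_j = Σ (P_i / 10 mm) · U_{j−i}.
At t = 4 h (j=4): Q = (29.3/10)·14 + (28.1/10)·20 + (25.4/10)·27 = 166 m³/s.

Q ≈ 166 m³/s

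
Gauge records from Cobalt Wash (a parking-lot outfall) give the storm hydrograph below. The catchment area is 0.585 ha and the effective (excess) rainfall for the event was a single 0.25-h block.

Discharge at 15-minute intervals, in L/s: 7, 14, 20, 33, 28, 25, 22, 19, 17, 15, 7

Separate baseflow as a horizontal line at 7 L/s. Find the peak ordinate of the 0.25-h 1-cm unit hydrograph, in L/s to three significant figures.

U_p ≈ 13.0 L/s

Direct runoff: 0.0, 7.0, 13.0, 26.0, 21.0, 18.0, 15.0, 12.0, 10.0, 8.0, 0.0 L/s; ΣQ_DR = 130.0 L/s, peak = 26.0 L/s.
Runoff depth d = ΣQ_DR·Δt / A = 130.0 × 900 / (0.585 ha) = 20.00 mm.
The 1-cm UH is the DRH scaled by (10 mm)/d, so U_p = 26.0 × 10/20.00 = 13.0 L/s.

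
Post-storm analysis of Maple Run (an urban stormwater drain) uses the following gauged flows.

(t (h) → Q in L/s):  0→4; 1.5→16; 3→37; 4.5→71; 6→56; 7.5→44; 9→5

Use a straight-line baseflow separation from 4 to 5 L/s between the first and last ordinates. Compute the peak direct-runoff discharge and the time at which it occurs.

Q_p = 66.50 L/s at t = 4.5 h

Subtracting baseflow gives direct-runoff ordinates: 0.00, 11.83, 32.67, 66.50, 51.33, 39.17, 0.00 L/s.
The maximum is 66.50 L/s, occurring at the reading for t = 4.5 h.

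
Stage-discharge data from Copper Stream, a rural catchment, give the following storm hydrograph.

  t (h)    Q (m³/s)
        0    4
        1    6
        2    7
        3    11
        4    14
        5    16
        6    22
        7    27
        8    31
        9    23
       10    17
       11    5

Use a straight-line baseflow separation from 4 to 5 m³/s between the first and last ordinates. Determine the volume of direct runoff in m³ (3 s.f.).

V ≈ 4.64 × 10^5 m³

Direct-runoff ordinates (Q − Q_b): 0.00, 1.91, 2.82, 6.73, 9.64, 11.55, 17.45, 22.36, 26.27, 18.18, 12.09, 0.00 m³/s.
ΣQ_DR = 129.0 m³/s.
With Δt = 1 h = 3600 s, V = ΣQ_DR · Δt = 129.0 × 3600 = 4.64 × 10^5 m³.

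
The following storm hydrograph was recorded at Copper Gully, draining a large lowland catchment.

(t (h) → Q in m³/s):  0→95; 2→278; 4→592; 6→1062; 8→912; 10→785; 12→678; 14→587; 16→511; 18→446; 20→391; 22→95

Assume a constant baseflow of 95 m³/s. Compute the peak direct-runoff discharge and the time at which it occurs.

Q_p = 967.0 m³/s at t = 6 h

Subtracting baseflow gives direct-runoff ordinates: 0.0, 183.0, 497.0, 967.0, 817.0, 690.0, 583.0, 492.0, 416.0, 351.0, 296.0, 0.0 m³/s.
The maximum is 967.0 m³/s, occurring at the reading for t = 6 h.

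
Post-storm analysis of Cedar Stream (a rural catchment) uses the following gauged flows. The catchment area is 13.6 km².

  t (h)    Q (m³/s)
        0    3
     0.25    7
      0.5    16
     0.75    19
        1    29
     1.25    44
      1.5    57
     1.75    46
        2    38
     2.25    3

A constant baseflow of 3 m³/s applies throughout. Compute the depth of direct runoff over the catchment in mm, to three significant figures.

Direct runoff: 0.0, 4.0, 13.0, 16.0, 26.0, 41.0, 54.0, 43.0, 35.0, 0.0 m³/s; ΣQ_DR = 232.0 m³/s.
V = ΣQ_DR · Δt = 232.0 × 900 s = 2.088 × 10^5 m³.
Over A = 13.6 km², depth = V / A = 15.4 mm.

d ≈ 15.4 mm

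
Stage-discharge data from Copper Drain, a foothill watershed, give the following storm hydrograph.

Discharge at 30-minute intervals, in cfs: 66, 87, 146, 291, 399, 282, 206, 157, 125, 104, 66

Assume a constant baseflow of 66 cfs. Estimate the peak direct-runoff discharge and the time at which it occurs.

Q_p = 333.0 cfs at t = 2 h

Subtracting baseflow gives direct-runoff ordinates: 0.0, 21.0, 80.0, 225.0, 333.0, 216.0, 140.0, 91.0, 59.0, 38.0, 0.0 cfs.
The maximum is 333.0 cfs, occurring at the reading for t = 2 h.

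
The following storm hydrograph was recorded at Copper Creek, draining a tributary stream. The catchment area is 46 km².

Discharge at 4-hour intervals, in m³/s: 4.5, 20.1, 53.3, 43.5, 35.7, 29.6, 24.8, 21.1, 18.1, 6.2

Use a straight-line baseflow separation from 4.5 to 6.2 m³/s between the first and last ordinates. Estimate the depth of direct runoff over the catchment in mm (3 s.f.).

Direct runoff: 0.00, 15.41, 48.42, 38.43, 30.44, 24.16, 19.17, 15.28, 12.09, 0.00 m³/s; ΣQ_DR = 203.4 m³/s.
V = ΣQ_DR · Δt = 203.4 × 14400 s = 2.929 × 10^6 m³.
Over A = 46 km², depth = V / A = 63.7 mm.

d ≈ 63.7 mm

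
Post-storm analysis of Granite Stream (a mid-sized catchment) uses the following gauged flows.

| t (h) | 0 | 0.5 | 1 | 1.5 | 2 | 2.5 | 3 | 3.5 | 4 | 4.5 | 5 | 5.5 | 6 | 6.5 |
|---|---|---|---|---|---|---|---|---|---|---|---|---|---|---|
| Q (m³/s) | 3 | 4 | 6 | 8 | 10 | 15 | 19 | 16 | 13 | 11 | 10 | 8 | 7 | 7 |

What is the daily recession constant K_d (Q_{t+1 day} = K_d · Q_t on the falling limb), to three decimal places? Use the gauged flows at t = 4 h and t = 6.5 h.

Between t = 4 h and t = 6.5 h the flow falls from 13 to 7 m³/s over 5×0.5 h = 2.5 h.
Per-interval ratio K = (7/13)^(1/5) = 0.8835; K_d = K^(24/0.5) = 0.003.

K_d ≈ 0.003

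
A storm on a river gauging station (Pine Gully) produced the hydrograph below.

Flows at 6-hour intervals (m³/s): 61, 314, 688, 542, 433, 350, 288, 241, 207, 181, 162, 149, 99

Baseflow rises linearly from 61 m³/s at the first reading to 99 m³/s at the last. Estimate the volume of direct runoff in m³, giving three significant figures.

Direct-runoff ordinates (Q − Q_b): 0.00, 249.83, 620.67, 471.50, 359.33, 273.17, 208.00, 157.83, 120.67, 91.50, 69.33, 53.17, 0.00 m³/s.
ΣQ_DR = 2675 m³/s.
With Δt = 6 h = 21600 s, V = ΣQ_DR · Δt = 2675 × 21600 = 5.78 × 10^7 m³.

V ≈ 5.78 × 10^7 m³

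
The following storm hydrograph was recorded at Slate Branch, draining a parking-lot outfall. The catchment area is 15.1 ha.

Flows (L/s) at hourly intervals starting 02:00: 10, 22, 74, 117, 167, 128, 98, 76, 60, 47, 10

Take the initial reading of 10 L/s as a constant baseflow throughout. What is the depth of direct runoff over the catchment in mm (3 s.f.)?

d ≈ 16.7 mm

Direct runoff: 0.0, 12.0, 64.0, 107.0, 157.0, 118.0, 88.0, 66.0, 50.0, 37.0, 0.0 L/s; ΣQ_DR = 699.0 L/s.
V = ΣQ_DR · Δt = 699.0 × 3600 s = 2.516 × 10^6 L.
Over A = 15.1 ha, depth = V / A = 16.7 mm.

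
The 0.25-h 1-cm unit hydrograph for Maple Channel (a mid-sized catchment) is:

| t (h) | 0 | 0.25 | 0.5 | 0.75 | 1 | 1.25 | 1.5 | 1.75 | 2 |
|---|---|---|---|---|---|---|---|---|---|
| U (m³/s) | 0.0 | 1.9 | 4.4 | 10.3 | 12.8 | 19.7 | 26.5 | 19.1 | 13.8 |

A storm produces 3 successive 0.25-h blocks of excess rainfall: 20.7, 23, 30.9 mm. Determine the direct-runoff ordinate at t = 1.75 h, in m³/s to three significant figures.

By discrete convolution, Q_j = Σ (P_i / 10 mm) · U_{j−i}.
At t = 1.75 h (j=7): Q = (20.7/10)·19.1 + (23/10)·26.5 + (30.9/10)·19.7 = 161 m³/s.

Q ≈ 161 m³/s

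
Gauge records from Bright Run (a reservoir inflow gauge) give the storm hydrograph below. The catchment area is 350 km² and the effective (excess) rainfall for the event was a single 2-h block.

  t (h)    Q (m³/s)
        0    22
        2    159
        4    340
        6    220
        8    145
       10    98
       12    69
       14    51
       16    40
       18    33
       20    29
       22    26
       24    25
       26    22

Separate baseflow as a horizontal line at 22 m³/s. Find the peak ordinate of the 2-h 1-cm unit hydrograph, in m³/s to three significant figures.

Direct runoff: 0.0, 137.0, 318.0, 198.0, 123.0, 76.0, 47.0, 29.0, 18.0, 11.0, 7.0, 4.0, 3.0, 0.0 m³/s; ΣQ_DR = 971.0 m³/s, peak = 318.0 m³/s.
Runoff depth d = ΣQ_DR·Δt / A = 971.0 × 7200 / (350 km²) = 19.97 mm.
The 1-cm UH is the DRH scaled by (10 mm)/d, so U_p = 318.0 × 10/19.97 = 159 m³/s.

U_p ≈ 159 m³/s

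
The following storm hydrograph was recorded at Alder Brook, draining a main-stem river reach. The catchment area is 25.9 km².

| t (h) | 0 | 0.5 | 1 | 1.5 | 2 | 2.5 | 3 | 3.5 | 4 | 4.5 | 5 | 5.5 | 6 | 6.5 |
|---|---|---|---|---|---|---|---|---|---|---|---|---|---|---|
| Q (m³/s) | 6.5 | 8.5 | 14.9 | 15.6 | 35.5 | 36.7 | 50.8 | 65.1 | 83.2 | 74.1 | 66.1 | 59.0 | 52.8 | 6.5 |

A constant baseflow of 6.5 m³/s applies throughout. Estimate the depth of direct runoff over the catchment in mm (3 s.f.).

d ≈ 33.7 mm

Direct runoff: 0.0, 2.0, 8.4, 9.1, 29.0, 30.2, 44.3, 58.6, 76.7, 67.6, 59.6, 52.5, 46.3, 0.0 m³/s; ΣQ_DR = 484.3 m³/s.
V = ΣQ_DR · Δt = 484.3 × 1800 s = 8.717 × 10^5 m³.
Over A = 25.9 km², depth = V / A = 33.7 mm.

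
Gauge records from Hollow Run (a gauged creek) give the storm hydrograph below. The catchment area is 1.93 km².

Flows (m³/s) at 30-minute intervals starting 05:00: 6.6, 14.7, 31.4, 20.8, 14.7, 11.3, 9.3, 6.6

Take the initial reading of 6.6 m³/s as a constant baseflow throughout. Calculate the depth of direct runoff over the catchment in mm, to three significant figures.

Direct runoff: 0.0, 8.1, 24.8, 14.2, 8.1, 4.7, 2.7, 0.0 m³/s; ΣQ_DR = 62.60 m³/s.
V = ΣQ_DR · Δt = 62.60 × 1800 s = 1.127 × 10^5 m³.
Over A = 1.93 km², depth = V / A = 58.4 mm.

d ≈ 58.4 mm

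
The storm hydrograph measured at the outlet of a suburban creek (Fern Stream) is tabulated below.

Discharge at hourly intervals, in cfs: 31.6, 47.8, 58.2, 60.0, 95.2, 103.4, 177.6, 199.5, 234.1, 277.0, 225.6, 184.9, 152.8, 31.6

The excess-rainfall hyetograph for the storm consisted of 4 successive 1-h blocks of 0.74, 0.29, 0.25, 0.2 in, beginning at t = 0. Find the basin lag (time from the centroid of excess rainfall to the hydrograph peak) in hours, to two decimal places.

Centroid of excess rainfall: t_c = Σ P_i·t̄_i / ΣP_i = 1.4392 h (block centres at 0.5, 1.5, 2.5, 3.5 h).
Hydrograph peak occurs at t = 9 h, so basin lag t_L = 9 − 1.4392 = 7.56 h.

t_L ≈ 7.56 h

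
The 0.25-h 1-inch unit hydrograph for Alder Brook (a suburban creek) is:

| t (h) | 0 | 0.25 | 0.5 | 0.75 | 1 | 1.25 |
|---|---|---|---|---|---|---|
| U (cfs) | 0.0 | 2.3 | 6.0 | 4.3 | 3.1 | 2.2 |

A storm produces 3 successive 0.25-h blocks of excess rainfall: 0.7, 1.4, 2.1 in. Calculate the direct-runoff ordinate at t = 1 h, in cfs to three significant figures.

Q ≈ 20.8 cfs

By discrete convolution, Q_j = Σ (P_i / 1 in) · U_{j−i}.
At t = 1 h (j=4): Q = (0.7/1)·3.1 + (1.4/1)·4.3 + (2.1/1)·6.0 = 20.8 cfs.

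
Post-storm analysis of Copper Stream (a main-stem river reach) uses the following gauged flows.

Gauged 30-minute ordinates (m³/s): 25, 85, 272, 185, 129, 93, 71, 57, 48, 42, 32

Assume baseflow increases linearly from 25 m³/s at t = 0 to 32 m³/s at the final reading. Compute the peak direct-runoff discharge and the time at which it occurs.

Subtracting baseflow gives direct-runoff ordinates: 0.00, 59.30, 245.60, 157.90, 101.20, 64.50, 41.80, 27.10, 17.40, 10.70, 0.00 m³/s.
The maximum is 245.60 m³/s, occurring at the reading for t = 1 h.

Q_p = 245.60 m³/s at t = 1 h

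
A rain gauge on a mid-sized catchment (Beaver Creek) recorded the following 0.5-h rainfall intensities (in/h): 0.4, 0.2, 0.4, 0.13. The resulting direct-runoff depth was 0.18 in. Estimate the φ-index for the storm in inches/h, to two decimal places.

φ ≈ 0.22 in/h

Only the 2 blocks with intensity above φ contribute runoff: 0.4, 0.4 in/h.
Σ(I−φ)·Δt = d  ⇒  (0.4+0.4 − 2φ)·0.5 = 0.18
φ = (0.8000 − 0.18/0.5) / 2 = 0.22 in/h.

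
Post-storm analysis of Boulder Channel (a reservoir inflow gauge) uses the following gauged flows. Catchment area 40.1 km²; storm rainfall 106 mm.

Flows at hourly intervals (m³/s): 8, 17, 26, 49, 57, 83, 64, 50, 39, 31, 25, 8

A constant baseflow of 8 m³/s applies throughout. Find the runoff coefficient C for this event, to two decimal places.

ΣQ_DR = 361.0 m³/s; V = ΣQ_DR·Δt = 1.300 × 10^6 m³.
Runoff depth d = V / A = 32.41 mm.
C = d / P = 32.41 / 106 = 0.31.

C ≈ 0.31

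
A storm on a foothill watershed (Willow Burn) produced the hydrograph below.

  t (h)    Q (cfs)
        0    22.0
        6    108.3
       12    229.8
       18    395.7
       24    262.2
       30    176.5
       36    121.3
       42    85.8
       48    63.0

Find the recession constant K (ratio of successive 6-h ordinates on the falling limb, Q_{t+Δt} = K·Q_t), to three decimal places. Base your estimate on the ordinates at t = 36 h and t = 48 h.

Using the recession-limb readings at t = 36 h and t = 48 h: Q falls from 121.3 to 63.0 cfs over 2 intervals.
K = (Q₂/Q₁)^(1/2) = (63.0/121.3)^(1/2) = 0.721.

K ≈ 0.721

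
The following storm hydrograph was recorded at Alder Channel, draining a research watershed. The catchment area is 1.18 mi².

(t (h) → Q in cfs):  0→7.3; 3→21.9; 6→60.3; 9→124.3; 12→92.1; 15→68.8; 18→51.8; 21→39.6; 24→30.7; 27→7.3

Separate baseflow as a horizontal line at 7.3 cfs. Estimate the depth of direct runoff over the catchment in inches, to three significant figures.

d ≈ 1.70 in

Direct runoff: 0.0, 14.6, 53.0, 117.0, 84.8, 61.5, 44.5, 32.3, 23.4, 0.0 cfs; ΣQ_DR = 431.1 cfs.
V = ΣQ_DR · Δt = 431.1 × 10800 s = 4.656 × 10^6 ft³.
Over A = 1.18 mi², depth = V / A = 1.70 in.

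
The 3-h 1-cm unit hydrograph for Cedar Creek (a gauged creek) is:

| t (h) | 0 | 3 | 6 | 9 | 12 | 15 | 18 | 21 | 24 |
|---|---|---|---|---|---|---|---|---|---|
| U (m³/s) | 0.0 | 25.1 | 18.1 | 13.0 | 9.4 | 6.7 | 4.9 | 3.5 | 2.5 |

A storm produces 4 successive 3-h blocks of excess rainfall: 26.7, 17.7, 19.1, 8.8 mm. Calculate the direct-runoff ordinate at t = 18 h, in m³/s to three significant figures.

Q ≈ 54.3 m³/s

By discrete convolution, Q_j = Σ (P_i / 10 mm) · U_{j−i}.
At t = 18 h (j=6): Q = (26.7/10)·4.9 + (17.7/10)·6.7 + (19.1/10)·9.4 + (8.8/10)·13.0 = 54.3 m³/s.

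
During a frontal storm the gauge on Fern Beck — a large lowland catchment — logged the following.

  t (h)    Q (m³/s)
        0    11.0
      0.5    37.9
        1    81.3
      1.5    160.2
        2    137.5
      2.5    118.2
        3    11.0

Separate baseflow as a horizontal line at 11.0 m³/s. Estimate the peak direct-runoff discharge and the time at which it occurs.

Subtracting baseflow gives direct-runoff ordinates: 0.0, 26.9, 70.3, 149.2, 126.5, 107.2, 0.0 m³/s.
The maximum is 149.2 m³/s, occurring at the reading for t = 1.5 h.

Q_p = 149.2 m³/s at t = 1.5 h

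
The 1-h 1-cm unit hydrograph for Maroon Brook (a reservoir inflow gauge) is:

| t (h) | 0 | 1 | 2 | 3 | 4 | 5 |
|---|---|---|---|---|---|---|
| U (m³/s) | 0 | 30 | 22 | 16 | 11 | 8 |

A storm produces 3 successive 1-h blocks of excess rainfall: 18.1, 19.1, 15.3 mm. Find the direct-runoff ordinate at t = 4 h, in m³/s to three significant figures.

Q ≈ 84.1 m³/s

By discrete convolution, Q_j = Σ (P_i / 10 mm) · U_{j−i}.
At t = 4 h (j=4): Q = (18.1/10)·11 + (19.1/10)·16 + (15.3/10)·22 = 84.1 m³/s.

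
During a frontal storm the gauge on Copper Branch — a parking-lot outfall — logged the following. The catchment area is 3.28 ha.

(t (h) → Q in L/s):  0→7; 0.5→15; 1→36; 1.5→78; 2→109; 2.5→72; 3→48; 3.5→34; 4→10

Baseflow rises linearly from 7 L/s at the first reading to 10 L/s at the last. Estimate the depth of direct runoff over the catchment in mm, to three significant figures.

Direct runoff: 0.00, 7.62, 28.25, 69.88, 100.50, 63.12, 38.75, 24.38, 0.00 L/s; ΣQ_DR = 332.5 L/s.
V = ΣQ_DR · Δt = 332.5 × 1800 s = 5.985 × 10^5 L.
Over A = 3.28 ha, depth = V / A = 18.2 mm.

d ≈ 18.2 mm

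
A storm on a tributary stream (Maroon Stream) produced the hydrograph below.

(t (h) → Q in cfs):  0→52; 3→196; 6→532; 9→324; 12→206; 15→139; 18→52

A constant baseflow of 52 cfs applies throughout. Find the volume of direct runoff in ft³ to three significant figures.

Direct-runoff ordinates (Q − Q_b): 0.0, 144.0, 480.0, 272.0, 154.0, 87.0, 0.0 cfs.
ΣQ_DR = 1137 cfs.
With Δt = 3 h = 10800 s, V = ΣQ_DR · Δt = 1137 × 10800 = 1.23 × 10^7 ft³.

V ≈ 1.23 × 10^7 ft³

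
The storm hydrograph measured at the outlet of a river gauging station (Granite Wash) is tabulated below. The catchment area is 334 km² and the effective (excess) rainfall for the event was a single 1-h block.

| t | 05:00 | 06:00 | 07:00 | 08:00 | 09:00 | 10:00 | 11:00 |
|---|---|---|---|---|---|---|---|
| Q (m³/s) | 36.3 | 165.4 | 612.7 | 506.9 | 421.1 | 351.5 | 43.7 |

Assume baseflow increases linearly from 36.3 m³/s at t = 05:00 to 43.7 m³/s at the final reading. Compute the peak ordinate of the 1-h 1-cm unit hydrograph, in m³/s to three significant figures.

U_p ≈ 287 m³/s

Direct runoff: 0.00, 127.87, 573.93, 466.90, 379.87, 309.03, 0.00 m³/s; ΣQ_DR = 1858 m³/s, peak = 573.93 m³/s.
Runoff depth d = ΣQ_DR·Δt / A = 1858 × 3600 / (334 km²) = 20.02 mm.
The 1-cm UH is the DRH scaled by (10 mm)/d, so U_p = 573.93 × 10/20.02 = 287 m³/s.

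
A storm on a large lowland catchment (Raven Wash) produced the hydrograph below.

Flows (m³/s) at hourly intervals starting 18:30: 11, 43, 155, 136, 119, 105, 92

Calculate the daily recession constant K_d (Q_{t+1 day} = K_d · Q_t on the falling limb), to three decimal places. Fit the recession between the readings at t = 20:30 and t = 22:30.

Between t = 20:30 and t = 22:30 the flow falls from 155 to 119 m³/s over 2×1 h = 2 h.
Per-interval ratio K = (119/155)^(1/2) = 0.8762; K_d = K^(24/1) = 0.042.

K_d ≈ 0.042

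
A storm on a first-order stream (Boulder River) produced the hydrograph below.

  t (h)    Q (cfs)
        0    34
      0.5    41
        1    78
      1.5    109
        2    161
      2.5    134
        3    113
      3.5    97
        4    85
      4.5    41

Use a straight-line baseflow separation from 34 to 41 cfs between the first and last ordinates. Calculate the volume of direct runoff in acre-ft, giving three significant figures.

V ≈ 21.4 acre-ft

Direct-runoff ordinates (Q − Q_b): 0.00, 6.22, 42.44, 72.67, 123.89, 96.11, 74.33, 57.56, 44.78, 0.00 cfs.
ΣQ_DR = 518.0 cfs.
With Δt = 0.5 h = 1800 s, V = ΣQ_DR · Δt = 518.0 × 1800 = 9.32 × 10^5 ft³ = 21.4 acre-ft.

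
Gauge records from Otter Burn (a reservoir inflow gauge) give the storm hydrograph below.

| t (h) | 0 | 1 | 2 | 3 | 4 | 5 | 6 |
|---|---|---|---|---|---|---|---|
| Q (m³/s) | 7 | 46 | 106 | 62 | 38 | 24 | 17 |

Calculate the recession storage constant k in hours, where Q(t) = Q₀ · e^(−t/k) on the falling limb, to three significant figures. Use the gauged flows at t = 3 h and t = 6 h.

On the falling limb, Q drops from 62 to 17 m³/s between t = 3 h and t = 6 h (Δt = 3 h).
k = −Δt / ln(Q₂/Q₁) = −3 / ln(17/62) = 2.32 h.

k ≈ 2.32 h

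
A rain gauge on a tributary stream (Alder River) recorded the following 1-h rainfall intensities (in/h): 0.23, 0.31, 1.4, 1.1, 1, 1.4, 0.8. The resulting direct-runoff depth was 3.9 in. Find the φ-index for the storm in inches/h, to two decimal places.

Only the 5 blocks with intensity above φ contribute runoff: 1.4, 1.1, 1, 1.4, 0.8 in/h.
Σ(I−φ)·Δt = d  ⇒  (1.4+1.1+1+1.4+0.8 − 5φ)·1 = 3.9
φ = (5.700 − 3.9/1) / 5 = 0.36 in/h.

φ ≈ 0.36 in/h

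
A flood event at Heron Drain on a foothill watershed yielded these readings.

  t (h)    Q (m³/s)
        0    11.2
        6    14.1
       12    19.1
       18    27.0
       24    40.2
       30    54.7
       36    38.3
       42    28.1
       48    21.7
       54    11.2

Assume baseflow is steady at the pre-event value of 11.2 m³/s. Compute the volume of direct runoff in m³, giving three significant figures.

V ≈ 3.32 × 10^6 m³

Direct-runoff ordinates (Q − Q_b): 0.0, 2.9, 7.9, 15.8, 29.0, 43.5, 27.1, 16.9, 10.5, 0.0 m³/s.
ΣQ_DR = 153.6 m³/s.
With Δt = 6 h = 21600 s, V = ΣQ_DR · Δt = 153.6 × 21600 = 3.32 × 10^6 m³.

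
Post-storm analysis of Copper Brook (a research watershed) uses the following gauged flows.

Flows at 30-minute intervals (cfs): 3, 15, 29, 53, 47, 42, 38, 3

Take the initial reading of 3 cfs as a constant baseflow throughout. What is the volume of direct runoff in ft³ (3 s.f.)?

Direct-runoff ordinates (Q − Q_b): 0.0, 12.0, 26.0, 50.0, 44.0, 39.0, 35.0, 0.0 cfs.
ΣQ_DR = 206.0 cfs.
With Δt = 0.5 h = 1800 s, V = ΣQ_DR · Δt = 206.0 × 1800 = 3.71 × 10^5 ft³.

V ≈ 3.71 × 10^5 ft³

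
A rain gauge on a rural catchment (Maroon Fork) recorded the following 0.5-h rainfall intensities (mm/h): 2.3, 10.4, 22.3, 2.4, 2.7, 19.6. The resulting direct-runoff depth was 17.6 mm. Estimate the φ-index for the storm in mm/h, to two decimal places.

Only the 3 blocks with intensity above φ contribute runoff: 10.4, 22.3, 19.6 mm/h.
Σ(I−φ)·Δt = d  ⇒  (10.4+22.3+19.6 − 3φ)·0.5 = 17.6
φ = (52.30 − 17.6/0.5) / 3 = 5.70 mm/h.

φ ≈ 5.70 mm/h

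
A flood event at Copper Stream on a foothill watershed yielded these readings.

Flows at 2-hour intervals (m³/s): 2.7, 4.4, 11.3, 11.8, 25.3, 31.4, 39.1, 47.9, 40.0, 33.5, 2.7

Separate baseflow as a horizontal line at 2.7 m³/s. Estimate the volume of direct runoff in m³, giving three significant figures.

Direct-runoff ordinates (Q − Q_b): 0.0, 1.7, 8.6, 9.1, 22.6, 28.7, 36.4, 45.2, 37.3, 30.8, 0.0 m³/s.
ΣQ_DR = 220.4 m³/s.
With Δt = 2 h = 7200 s, V = ΣQ_DR · Δt = 220.4 × 7200 = 1.59 × 10^6 m³.

V ≈ 1.59 × 10^6 m³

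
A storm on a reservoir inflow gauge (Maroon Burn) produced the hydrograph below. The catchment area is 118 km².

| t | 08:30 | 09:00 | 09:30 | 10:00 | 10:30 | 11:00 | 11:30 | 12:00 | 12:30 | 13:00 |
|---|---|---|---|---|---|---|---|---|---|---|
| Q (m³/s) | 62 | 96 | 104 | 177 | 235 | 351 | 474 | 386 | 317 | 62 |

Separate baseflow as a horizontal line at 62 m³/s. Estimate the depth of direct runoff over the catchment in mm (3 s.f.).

d ≈ 25.1 mm

Direct runoff: 0.0, 34.0, 42.0, 115.0, 173.0, 289.0, 412.0, 324.0, 255.0, 0.0 m³/s; ΣQ_DR = 1644 m³/s.
V = ΣQ_DR · Δt = 1644 × 1800 s = 2.959 × 10^6 m³.
Over A = 118 km², depth = V / A = 25.1 mm.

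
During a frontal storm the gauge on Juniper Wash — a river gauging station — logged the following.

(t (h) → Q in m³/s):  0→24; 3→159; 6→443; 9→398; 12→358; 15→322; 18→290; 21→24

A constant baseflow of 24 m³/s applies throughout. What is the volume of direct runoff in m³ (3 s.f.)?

V ≈ 1.97 × 10^7 m³

Direct-runoff ordinates (Q − Q_b): 0.0, 135.0, 419.0, 374.0, 334.0, 298.0, 266.0, 0.0 m³/s.
ΣQ_DR = 1826 m³/s.
With Δt = 3 h = 10800 s, V = ΣQ_DR · Δt = 1826 × 10800 = 1.97 × 10^7 m³.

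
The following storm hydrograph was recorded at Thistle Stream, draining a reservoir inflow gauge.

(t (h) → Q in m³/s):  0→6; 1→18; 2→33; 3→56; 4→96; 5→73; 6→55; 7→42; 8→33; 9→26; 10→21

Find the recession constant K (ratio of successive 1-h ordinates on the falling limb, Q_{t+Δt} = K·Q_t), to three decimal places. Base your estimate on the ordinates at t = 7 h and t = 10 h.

Using the recession-limb readings at t = 7 h and t = 10 h: Q falls from 42 to 21 m³/s over 3 intervals.
K = (Q₂/Q₁)^(1/3) = (21/42)^(1/3) = 0.794.

K ≈ 0.794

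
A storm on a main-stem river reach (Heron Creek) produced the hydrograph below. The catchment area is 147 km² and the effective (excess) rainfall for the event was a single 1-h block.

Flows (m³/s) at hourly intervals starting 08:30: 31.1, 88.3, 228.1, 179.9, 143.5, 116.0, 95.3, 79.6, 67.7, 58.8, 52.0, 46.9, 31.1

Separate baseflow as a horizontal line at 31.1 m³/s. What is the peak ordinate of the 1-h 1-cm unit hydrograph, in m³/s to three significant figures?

U_p ≈ 98.8 m³/s

Direct runoff: 0.0, 57.2, 197.0, 148.8, 112.4, 84.9, 64.2, 48.5, 36.6, 27.7, 20.9, 15.8, 0.0 m³/s; ΣQ_DR = 814.0 m³/s, peak = 197.0 m³/s.
Runoff depth d = ΣQ_DR·Δt / A = 814.0 × 3600 / (147 km²) = 19.93 mm.
The 1-cm UH is the DRH scaled by (10 mm)/d, so U_p = 197.0 × 10/19.93 = 98.8 m³/s.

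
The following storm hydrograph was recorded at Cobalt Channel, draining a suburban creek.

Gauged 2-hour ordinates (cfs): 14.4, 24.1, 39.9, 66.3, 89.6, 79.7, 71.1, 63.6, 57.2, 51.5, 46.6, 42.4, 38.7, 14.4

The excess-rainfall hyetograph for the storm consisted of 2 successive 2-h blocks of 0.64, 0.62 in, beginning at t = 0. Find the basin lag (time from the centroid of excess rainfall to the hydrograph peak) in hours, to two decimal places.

Centroid of excess rainfall: t_c = Σ P_i·t̄_i / ΣP_i = 1.9841 h (block centres at 1, 3 h).
Hydrograph peak occurs at t = 8 h, so basin lag t_L = 8 − 1.9841 = 6.02 h.

t_L ≈ 6.02 h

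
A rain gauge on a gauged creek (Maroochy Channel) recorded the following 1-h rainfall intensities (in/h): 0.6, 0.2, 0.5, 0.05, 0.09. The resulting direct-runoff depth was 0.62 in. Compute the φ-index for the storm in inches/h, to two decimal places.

φ ≈ 0.24 in/h

Only the 2 blocks with intensity above φ contribute runoff: 0.6, 0.5 in/h.
Σ(I−φ)·Δt = d  ⇒  (0.6+0.5 − 2φ)·1 = 0.62
φ = (1.100 − 0.62/1) / 2 = 0.24 in/h.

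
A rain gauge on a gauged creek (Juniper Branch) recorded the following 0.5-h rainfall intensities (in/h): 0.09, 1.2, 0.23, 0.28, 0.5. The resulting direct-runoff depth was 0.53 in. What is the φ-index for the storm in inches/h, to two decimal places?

Only the 2 blocks with intensity above φ contribute runoff: 1.2, 0.5 in/h.
Σ(I−φ)·Δt = d  ⇒  (1.2+0.5 − 2φ)·0.5 = 0.53
φ = (1.700 − 0.53/0.5) / 2 = 0.32 in/h.

φ ≈ 0.32 in/h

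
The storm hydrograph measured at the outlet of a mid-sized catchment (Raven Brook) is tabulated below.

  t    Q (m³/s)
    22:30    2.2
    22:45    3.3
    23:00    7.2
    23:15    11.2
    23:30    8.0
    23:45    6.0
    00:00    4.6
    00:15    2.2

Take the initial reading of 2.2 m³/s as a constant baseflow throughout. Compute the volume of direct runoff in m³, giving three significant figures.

Direct-runoff ordinates (Q − Q_b): 0.0, 1.1, 5.0, 9.0, 5.8, 3.8, 2.4, 0.0 m³/s.
ΣQ_DR = 27.10 m³/s.
With Δt = 0.25 h = 900 s, V = ΣQ_DR · Δt = 27.10 × 900 = 24400 m³.

V ≈ 24400 m³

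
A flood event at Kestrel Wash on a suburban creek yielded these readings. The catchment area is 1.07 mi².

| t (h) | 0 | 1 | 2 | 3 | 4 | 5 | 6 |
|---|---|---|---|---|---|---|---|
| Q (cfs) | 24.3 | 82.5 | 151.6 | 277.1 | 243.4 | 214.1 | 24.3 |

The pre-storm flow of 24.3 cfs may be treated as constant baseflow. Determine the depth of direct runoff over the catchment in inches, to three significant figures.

Direct runoff: 0.0, 58.2, 127.3, 252.8, 219.1, 189.8, 0.0 cfs; ΣQ_DR = 847.2 cfs.
V = ΣQ_DR · Δt = 847.2 × 3600 s = 3.050 × 10^6 ft³.
Over A = 1.07 mi², depth = V / A = 1.23 in.

d ≈ 1.23 in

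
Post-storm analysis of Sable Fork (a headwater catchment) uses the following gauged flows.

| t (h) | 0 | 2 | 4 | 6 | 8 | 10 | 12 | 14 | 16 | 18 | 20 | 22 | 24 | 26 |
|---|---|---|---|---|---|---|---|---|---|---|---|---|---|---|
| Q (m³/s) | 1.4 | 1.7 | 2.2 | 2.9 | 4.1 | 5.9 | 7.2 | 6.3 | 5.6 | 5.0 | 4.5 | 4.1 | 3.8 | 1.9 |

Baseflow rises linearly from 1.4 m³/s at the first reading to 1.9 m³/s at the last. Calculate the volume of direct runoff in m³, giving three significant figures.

Direct-runoff ordinates (Q − Q_b): 0.00, 0.26, 0.72, 1.38, 2.55, 4.31, 5.57, 4.63, 3.89, 3.25, 2.72, 2.28, 1.94, 0.00 m³/s.
ΣQ_DR = 33.50 m³/s.
With Δt = 2 h = 7200 s, V = ΣQ_DR · Δt = 33.50 × 7200 = 2.41 × 10^5 m³.

V ≈ 2.41 × 10^5 m³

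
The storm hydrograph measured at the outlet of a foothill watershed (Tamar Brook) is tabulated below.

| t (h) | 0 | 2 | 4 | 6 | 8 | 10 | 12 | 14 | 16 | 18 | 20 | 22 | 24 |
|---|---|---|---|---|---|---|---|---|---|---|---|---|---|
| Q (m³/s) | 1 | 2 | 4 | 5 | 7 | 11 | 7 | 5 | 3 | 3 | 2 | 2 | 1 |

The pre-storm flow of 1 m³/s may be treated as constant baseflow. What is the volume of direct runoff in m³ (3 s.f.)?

Direct-runoff ordinates (Q − Q_b): 0.0, 1.0, 3.0, 4.0, 6.0, 10.0, 6.0, 4.0, 2.0, 2.0, 1.0, 1.0, 0.0 m³/s.
ΣQ_DR = 40.00 m³/s.
With Δt = 2 h = 7200 s, V = ΣQ_DR · Δt = 40.00 × 7200 = 2.88 × 10^5 m³.

V ≈ 2.88 × 10^5 m³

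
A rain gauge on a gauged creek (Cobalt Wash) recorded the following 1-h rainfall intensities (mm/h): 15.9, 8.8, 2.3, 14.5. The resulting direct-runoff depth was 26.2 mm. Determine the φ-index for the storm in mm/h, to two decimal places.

φ ≈ 4.33 mm/h

Only the 3 blocks with intensity above φ contribute runoff: 15.9, 8.8, 14.5 mm/h.
Σ(I−φ)·Δt = d  ⇒  (15.9+8.8+14.5 − 3φ)·1 = 26.2
φ = (39.20 − 26.2/1) / 3 = 4.33 mm/h.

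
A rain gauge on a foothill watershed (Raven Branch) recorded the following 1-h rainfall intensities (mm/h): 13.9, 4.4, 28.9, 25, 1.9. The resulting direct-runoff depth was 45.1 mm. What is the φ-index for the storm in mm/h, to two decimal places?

Only the 3 blocks with intensity above φ contribute runoff: 13.9, 28.9, 25 mm/h.
Σ(I−φ)·Δt = d  ⇒  (13.9+28.9+25 − 3φ)·1 = 45.1
φ = (67.80 − 45.1/1) / 3 = 7.57 mm/h.

φ ≈ 7.57 mm/h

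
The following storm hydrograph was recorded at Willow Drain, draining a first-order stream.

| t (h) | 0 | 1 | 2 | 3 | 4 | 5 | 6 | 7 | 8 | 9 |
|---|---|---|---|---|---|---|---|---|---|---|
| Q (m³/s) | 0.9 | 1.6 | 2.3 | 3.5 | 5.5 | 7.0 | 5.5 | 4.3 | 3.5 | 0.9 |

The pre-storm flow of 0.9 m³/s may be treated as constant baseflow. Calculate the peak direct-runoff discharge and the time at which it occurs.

Q_p = 6.1 m³/s at t = 5 h

Subtracting baseflow gives direct-runoff ordinates: 0.0, 0.7, 1.4, 2.6, 4.6, 6.1, 4.6, 3.4, 2.6, 0.0 m³/s.
The maximum is 6.1 m³/s, occurring at the reading for t = 5 h.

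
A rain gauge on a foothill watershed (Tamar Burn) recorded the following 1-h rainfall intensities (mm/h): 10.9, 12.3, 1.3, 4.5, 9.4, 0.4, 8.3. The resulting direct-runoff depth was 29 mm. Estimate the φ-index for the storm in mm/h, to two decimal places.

Only the 5 blocks with intensity above φ contribute runoff: 10.9, 12.3, 4.5, 9.4, 8.3 mm/h.
Σ(I−φ)·Δt = d  ⇒  (10.9+12.3+4.5+9.4+8.3 − 5φ)·1 = 29
φ = (45.40 − 29/1) / 5 = 3.28 mm/h.

φ ≈ 3.28 mm/h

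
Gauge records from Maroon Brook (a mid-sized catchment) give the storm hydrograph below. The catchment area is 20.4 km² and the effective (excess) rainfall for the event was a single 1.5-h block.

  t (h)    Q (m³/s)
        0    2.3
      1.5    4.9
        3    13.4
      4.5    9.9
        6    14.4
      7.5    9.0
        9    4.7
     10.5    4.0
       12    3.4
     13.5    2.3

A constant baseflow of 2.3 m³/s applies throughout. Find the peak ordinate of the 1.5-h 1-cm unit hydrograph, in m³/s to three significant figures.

Direct runoff: 0.0, 2.6, 11.1, 7.6, 12.1, 6.7, 2.4, 1.7, 1.1, 0.0 m³/s; ΣQ_DR = 45.30 m³/s, peak = 12.1 m³/s.
Runoff depth d = ΣQ_DR·Δt / A = 45.30 × 5400 / (20.4 km²) = 11.99 mm.
The 1-cm UH is the DRH scaled by (10 mm)/d, so U_p = 12.1 × 10/11.99 = 10.1 m³/s.

U_p ≈ 10.1 m³/s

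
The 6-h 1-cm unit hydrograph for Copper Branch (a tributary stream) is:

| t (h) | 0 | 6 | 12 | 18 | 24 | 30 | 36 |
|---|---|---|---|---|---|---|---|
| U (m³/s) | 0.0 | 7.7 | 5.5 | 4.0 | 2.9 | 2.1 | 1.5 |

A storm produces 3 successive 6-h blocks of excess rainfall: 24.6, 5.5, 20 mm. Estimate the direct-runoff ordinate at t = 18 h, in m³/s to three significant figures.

Q ≈ 28.3 m³/s

By discrete convolution, Q_j = Σ (P_i / 10 mm) · U_{j−i}.
At t = 18 h (j=3): Q = (24.6/10)·4.0 + (5.5/10)·5.5 + (20/10)·7.7 = 28.3 m³/s.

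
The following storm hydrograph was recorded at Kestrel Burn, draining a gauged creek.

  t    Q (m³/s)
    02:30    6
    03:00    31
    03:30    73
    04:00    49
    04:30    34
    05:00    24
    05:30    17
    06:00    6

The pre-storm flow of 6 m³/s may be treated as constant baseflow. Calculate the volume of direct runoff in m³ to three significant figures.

Direct-runoff ordinates (Q − Q_b): 0.0, 25.0, 67.0, 43.0, 28.0, 18.0, 11.0, 0.0 m³/s.
ΣQ_DR = 192.0 m³/s.
With Δt = 0.5 h = 1800 s, V = ΣQ_DR · Δt = 192.0 × 1800 = 3.46 × 10^5 m³.

V ≈ 3.46 × 10^5 m³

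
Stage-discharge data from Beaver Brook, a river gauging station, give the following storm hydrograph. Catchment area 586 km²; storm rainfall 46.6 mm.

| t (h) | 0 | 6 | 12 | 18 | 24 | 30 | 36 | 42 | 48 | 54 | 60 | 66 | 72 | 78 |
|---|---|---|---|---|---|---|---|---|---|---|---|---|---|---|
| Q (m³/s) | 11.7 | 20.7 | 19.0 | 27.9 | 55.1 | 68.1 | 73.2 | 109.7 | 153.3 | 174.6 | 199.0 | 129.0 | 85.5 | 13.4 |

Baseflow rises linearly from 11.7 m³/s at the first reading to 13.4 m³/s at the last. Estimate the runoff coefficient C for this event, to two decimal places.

ΣQ_DR = 964.5 m³/s; V = ΣQ_DR·Δt = 2.083 × 10^7 m³.
Runoff depth d = V / A = 35.55 mm.
C = d / P = 35.55 / 46.6 = 0.76.

C ≈ 0.76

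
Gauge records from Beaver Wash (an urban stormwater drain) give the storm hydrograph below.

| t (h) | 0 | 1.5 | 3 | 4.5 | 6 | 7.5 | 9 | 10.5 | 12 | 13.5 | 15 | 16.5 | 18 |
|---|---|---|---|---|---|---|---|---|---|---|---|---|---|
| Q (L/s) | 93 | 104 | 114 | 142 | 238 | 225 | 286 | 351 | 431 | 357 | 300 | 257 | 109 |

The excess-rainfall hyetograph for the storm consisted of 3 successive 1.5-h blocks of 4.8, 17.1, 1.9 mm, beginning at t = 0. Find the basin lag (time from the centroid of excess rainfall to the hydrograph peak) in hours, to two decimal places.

t_L ≈ 9.93 h

Centroid of excess rainfall: t_c = Σ P_i·t̄_i / ΣP_i = 2.0672 h (block centres at 0.75, 2.25, 3.75 h).
Hydrograph peak occurs at t = 12 h, so basin lag t_L = 12 − 2.0672 = 9.93 h.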